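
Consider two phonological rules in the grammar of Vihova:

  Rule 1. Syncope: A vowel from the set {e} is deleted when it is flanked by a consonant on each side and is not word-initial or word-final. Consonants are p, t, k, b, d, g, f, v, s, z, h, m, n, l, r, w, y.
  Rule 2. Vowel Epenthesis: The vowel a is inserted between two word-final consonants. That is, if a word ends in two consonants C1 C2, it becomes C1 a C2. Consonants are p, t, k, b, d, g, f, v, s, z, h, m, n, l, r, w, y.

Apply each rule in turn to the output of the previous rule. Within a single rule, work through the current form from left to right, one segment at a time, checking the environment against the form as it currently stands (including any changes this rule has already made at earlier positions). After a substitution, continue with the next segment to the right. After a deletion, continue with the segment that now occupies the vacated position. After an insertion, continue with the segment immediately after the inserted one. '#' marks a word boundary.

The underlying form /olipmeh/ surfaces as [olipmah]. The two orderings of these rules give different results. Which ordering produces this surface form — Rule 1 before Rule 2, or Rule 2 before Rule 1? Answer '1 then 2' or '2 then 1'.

Order 1 then 2:
  1 Syncope: [olipmeh] → [olipmh]
  2 Vowel Epenthesis: [olipmh] → [olipmah]
  result: [olipmah]
Order 2 then 1:
  2 Vowel Epenthesis: no change — [olipmeh]
  1 Syncope: [olipmeh] → [olipmh]
  result: [olipmh]

1 then 2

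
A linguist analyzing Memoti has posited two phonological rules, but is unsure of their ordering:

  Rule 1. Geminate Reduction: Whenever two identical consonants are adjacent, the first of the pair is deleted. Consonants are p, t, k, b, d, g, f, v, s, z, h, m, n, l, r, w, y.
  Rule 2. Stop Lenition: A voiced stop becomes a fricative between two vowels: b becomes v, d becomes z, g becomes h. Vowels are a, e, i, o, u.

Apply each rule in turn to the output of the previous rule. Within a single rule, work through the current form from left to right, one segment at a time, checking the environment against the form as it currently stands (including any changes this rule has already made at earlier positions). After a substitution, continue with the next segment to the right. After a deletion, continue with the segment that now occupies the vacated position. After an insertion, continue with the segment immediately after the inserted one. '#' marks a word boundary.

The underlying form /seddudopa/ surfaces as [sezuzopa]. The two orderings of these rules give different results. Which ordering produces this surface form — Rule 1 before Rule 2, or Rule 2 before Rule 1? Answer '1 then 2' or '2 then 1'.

1 then 2

Order 1 then 2:
  1 Geminate Reduction: [seddudopa] → [sedudopa]
  2 Stop Lenition: [sedudopa] → [sezuzopa]
  result: [sezuzopa]
Order 2 then 1:
  2 Stop Lenition: [seddudopa] → [sedduzopa]
  1 Geminate Reduction: [sedduzopa] → [seduzopa]
  result: [seduzopa]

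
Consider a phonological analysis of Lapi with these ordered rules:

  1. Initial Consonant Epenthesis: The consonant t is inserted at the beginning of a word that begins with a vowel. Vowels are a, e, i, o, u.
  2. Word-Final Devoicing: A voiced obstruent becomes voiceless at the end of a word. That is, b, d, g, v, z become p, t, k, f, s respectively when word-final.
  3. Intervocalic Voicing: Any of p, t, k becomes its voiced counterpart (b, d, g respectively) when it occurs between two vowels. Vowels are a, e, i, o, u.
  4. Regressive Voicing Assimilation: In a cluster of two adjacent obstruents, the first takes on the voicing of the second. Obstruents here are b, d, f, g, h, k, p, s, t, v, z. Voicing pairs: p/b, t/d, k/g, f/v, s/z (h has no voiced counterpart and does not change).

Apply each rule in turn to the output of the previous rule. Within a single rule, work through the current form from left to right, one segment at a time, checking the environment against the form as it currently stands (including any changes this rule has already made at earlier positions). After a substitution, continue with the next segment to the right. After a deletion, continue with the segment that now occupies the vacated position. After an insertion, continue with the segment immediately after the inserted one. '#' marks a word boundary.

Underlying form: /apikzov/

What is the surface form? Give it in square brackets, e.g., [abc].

[tabigzof]

1 Initial Consonant Epenthesis: [apikzov] → [tapikzov]
2 Word-Final Devoicing: [tapikzov] → [tapikzof]
3 Intervocalic Voicing: [tapikzof] → [tabikzof]
4 Regressive Voicing Assimilation: [tabikzof] → [tabigzof]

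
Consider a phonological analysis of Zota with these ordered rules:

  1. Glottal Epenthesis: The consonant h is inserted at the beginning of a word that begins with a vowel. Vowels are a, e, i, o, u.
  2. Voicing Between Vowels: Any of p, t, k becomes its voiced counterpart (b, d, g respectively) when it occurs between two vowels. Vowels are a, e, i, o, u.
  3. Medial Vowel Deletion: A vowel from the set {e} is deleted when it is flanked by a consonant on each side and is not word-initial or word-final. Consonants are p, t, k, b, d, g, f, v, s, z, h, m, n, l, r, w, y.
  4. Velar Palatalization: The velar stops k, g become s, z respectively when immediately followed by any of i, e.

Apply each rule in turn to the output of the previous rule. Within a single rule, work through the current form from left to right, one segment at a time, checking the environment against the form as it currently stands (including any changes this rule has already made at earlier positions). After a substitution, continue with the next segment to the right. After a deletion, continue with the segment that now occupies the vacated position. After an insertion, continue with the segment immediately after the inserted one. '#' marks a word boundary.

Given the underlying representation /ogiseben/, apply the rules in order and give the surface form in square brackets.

1 Glottal Epenthesis: [ogiseben] → [hogiseben]
2 Voicing Between Vowels: no change — [hogiseben]
3 Medial Vowel Deletion: [hogiseben] → [hogisbn]
4 Velar Palatalization: [hogisbn] → [hozisbn]

[hozisbn]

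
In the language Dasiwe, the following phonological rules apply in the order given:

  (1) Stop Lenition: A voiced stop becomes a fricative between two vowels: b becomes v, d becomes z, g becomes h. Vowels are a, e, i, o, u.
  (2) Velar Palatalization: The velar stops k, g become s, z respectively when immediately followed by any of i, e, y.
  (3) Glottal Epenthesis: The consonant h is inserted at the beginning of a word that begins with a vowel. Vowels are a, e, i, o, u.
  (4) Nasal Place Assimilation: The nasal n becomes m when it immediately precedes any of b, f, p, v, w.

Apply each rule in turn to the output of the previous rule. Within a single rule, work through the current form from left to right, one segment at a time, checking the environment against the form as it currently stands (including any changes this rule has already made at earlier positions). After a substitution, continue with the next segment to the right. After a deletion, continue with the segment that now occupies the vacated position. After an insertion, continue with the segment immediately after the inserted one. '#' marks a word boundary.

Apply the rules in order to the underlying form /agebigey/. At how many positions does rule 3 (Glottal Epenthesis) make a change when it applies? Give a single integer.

(1) Stop Lenition: [agebigey] → [ahevihey]
(2) Velar Palatalization: no change — [ahevihey]
(3) Glottal Epenthesis: [ahevihey] → [hahevihey]
(4) Nasal Place Assimilation: no change — [hahevihey]
Rule 3 changed 1 position(s).

1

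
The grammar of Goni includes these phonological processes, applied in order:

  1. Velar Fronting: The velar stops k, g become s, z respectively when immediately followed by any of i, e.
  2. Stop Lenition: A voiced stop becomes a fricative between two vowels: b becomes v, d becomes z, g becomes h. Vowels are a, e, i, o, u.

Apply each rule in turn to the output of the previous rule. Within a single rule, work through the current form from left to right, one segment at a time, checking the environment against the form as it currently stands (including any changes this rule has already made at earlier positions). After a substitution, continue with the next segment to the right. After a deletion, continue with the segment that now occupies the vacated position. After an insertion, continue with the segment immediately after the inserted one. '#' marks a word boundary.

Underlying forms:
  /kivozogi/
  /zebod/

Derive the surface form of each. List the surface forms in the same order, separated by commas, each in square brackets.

[sivozozi], [zevod]

/kivozogi/:
  1 Velar Fronting: [kivozogi] → [sivozozi]
  2 Stop Lenition: no change — [sivozozi]
/zebod/:
  1 Velar Fronting: no change — [zebod]
  2 Stop Lenition: [zebod] → [zevod]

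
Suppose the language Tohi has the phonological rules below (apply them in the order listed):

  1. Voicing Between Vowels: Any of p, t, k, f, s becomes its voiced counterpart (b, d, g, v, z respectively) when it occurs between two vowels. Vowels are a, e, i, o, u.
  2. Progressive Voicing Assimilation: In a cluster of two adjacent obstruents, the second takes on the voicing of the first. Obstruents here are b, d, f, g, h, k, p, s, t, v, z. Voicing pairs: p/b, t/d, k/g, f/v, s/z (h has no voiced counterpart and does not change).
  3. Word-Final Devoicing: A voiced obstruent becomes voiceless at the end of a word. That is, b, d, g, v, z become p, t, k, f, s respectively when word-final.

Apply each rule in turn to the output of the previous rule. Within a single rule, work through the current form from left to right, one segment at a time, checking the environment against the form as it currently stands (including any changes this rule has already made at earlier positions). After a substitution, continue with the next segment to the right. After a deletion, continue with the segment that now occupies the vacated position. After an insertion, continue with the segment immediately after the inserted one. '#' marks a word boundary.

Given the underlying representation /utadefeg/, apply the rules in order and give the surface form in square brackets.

1 Voicing Between Vowels: [utadefeg] → [udadeveg]
2 Progressive Voicing Assimilation: no change — [udadeveg]
3 Word-Final Devoicing: [udadeveg] → [udadevek]

[udadevek]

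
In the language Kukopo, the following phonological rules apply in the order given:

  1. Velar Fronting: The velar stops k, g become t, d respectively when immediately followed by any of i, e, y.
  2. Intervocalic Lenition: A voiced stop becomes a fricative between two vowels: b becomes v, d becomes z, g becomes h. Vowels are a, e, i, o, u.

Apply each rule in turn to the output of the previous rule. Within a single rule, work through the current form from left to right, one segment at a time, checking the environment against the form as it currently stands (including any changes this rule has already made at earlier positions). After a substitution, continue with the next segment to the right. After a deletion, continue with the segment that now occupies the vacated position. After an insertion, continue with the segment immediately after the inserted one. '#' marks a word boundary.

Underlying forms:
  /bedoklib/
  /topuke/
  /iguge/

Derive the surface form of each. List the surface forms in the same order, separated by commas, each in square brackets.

/bedoklib/:
  1 Velar Fronting: no change — [bedoklib]
  2 Intervocalic Lenition: [bedoklib] → [bezoklib]
/topuke/:
  1 Velar Fronting: [topuke] → [topute]
  2 Intervocalic Lenition: no change — [topute]
/iguge/:
  1 Velar Fronting: [iguge] → [igude]
  2 Intervocalic Lenition: [igude] → [ihuze]

[bezoklib], [topute], [ihuze]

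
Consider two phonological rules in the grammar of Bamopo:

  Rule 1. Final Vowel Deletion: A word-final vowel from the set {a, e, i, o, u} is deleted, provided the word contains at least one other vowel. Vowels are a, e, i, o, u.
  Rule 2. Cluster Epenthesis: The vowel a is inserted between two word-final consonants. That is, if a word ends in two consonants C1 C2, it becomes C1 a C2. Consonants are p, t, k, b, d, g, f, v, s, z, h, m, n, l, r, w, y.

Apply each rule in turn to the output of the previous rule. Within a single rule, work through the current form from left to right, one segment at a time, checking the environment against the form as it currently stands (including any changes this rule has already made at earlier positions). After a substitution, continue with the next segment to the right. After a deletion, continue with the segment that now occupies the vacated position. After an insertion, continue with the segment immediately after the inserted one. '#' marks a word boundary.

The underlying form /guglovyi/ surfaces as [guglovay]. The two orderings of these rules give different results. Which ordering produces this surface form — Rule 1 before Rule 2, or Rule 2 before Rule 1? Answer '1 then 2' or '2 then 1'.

1 then 2

Order 1 then 2:
  1 Final Vowel Deletion: [guglovyi] → [guglovy]
  2 Cluster Epenthesis: [guglovy] → [guglovay]
  result: [guglovay]
Order 2 then 1:
  2 Cluster Epenthesis: no change — [guglovyi]
  1 Final Vowel Deletion: [guglovyi] → [guglovy]
  result: [guglovy]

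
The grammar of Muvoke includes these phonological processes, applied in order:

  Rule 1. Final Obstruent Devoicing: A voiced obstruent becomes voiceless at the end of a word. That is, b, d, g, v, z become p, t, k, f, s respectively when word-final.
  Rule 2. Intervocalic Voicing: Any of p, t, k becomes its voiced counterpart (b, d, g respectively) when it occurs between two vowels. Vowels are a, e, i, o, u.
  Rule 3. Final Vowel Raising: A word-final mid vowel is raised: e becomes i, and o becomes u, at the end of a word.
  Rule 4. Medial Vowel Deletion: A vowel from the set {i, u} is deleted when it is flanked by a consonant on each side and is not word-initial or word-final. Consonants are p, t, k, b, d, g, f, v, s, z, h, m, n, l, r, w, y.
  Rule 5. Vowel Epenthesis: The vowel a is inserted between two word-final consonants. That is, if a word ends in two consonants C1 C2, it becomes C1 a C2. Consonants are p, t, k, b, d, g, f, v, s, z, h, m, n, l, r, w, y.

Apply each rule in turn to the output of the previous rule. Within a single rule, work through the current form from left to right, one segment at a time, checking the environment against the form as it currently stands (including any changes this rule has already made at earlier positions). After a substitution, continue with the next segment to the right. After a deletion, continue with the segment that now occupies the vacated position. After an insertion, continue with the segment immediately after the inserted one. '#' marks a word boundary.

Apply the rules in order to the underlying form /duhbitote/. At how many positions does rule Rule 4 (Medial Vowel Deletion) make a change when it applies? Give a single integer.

2

Rule 1 Final Obstruent Devoicing: no change — [duhbitote]
Rule 2 Intervocalic Voicing: [duhbitote] → [duhbidode]
Rule 3 Final Vowel Raising: [duhbidode] → [duhbidodi]
Rule 4 Medial Vowel Deletion: [duhbidodi] → [dhbdodi]
Rule 5 Vowel Epenthesis: no change — [dhbdodi]
Rule Rule 4 changed 2 position(s).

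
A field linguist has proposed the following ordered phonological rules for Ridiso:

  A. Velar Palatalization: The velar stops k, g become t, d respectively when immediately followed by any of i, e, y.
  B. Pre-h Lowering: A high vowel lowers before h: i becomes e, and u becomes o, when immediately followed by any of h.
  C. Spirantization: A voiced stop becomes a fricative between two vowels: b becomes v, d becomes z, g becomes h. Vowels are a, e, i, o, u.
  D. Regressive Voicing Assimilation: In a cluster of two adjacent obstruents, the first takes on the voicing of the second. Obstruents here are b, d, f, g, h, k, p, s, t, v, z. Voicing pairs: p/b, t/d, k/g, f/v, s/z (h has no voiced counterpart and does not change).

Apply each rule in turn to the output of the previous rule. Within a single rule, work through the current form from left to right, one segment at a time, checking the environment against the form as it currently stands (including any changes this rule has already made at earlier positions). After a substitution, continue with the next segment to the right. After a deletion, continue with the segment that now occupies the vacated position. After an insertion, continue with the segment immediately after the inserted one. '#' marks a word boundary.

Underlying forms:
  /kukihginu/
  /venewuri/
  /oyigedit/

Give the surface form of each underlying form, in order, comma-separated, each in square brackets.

[kutehdinu], [venewuri], [oyizezit]

/kukihginu/:
  A Velar Palatalization: [kukihginu] → [kutihdinu]
  B Pre-h Lowering: [kutihdinu] → [kutehdinu]
  C Spirantization: no change — [kutehdinu]
  D Regressive Voicing Assimilation: no change — [kutehdinu]
/venewuri/:
  A Velar Palatalization: no change — [venewuri]
  B Pre-h Lowering: no change — [venewuri]
  C Spirantization: no change — [venewuri]
  D Regressive Voicing Assimilation: no change — [venewuri]
/oyigedit/:
  A Velar Palatalization: [oyigedit] → [oyidedit]
  B Pre-h Lowering: no change — [oyidedit]
  C Spirantization: [oyidedit] → [oyizezit]
  D Regressive Voicing Assimilation: no change — [oyizezit]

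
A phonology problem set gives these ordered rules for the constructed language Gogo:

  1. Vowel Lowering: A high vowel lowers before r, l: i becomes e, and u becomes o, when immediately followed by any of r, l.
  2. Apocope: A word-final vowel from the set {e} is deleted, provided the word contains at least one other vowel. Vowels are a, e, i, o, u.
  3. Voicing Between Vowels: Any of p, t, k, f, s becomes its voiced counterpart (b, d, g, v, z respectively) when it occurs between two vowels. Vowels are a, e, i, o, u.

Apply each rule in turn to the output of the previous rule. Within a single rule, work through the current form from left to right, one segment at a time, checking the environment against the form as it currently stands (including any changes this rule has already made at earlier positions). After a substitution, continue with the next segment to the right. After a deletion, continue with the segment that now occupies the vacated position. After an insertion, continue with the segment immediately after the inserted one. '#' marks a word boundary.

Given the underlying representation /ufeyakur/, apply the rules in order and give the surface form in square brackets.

1 Vowel Lowering: [ufeyakur] → [ufeyakor]
2 Apocope: no change — [ufeyakor]
3 Voicing Between Vowels: [ufeyakor] → [uveyagor]

[uveyagor]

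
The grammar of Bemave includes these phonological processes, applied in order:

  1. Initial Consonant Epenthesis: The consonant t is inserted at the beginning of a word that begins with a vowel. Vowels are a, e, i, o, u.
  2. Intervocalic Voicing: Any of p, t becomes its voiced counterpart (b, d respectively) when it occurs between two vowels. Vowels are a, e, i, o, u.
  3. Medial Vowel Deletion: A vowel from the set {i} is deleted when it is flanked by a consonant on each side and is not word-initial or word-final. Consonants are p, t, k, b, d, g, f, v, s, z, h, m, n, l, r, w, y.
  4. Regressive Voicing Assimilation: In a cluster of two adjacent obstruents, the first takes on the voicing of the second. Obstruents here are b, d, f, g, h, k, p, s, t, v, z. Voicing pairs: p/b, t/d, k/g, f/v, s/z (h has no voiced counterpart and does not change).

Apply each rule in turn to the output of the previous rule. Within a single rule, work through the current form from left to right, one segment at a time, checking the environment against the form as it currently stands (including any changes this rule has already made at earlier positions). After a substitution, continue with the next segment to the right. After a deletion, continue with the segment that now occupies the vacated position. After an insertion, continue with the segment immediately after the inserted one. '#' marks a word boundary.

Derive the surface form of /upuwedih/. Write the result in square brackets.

[tubuweth]

1 Initial Consonant Epenthesis: [upuwedih] → [tupuwedih]
2 Intervocalic Voicing: [tupuwedih] → [tubuwedih]
3 Medial Vowel Deletion: [tubuwedih] → [tubuwedh]
4 Regressive Voicing Assimilation: [tubuwedh] → [tubuweth]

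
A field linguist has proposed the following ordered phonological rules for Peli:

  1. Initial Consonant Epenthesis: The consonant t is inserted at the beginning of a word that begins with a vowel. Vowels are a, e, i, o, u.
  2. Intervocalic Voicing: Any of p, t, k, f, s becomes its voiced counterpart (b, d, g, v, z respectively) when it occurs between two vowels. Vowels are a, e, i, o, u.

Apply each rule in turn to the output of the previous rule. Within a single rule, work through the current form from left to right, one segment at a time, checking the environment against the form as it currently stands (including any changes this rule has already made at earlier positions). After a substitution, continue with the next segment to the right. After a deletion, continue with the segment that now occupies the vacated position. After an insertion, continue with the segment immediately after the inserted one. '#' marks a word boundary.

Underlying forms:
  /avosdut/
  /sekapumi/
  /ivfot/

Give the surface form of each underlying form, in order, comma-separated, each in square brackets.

/avosdut/:
  1 Initial Consonant Epenthesis: [avosdut] → [tavosdut]
  2 Intervocalic Voicing: no change — [tavosdut]
/sekapumi/:
  1 Initial Consonant Epenthesis: no change — [sekapumi]
  2 Intervocalic Voicing: [sekapumi] → [segabumi]
/ivfot/:
  1 Initial Consonant Epenthesis: [ivfot] → [tivfot]
  2 Intervocalic Voicing: no change — [tivfot]

[tavosdut], [segabumi], [tivfot]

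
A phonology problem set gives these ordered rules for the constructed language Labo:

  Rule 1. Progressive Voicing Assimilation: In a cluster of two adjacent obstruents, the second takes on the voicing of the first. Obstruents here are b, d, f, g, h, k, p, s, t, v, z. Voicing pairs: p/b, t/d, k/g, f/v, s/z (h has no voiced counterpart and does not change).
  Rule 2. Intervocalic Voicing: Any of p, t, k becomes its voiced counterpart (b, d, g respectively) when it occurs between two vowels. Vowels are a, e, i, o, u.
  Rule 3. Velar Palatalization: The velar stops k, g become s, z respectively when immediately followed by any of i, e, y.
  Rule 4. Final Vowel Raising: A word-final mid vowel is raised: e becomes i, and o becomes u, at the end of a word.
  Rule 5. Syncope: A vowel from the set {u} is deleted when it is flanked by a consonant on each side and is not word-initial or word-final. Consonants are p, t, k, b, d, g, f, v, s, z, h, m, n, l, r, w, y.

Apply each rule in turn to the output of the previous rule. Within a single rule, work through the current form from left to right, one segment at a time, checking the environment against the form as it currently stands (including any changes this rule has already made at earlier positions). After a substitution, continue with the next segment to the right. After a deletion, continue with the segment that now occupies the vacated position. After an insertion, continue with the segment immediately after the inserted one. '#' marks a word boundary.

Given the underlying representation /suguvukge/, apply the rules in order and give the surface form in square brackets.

Rule 1 Progressive Voicing Assimilation: [suguvukge] → [suguvukke]
Rule 2 Intervocalic Voicing: no change — [suguvukke]
Rule 3 Velar Palatalization: [suguvukke] → [suguvukse]
Rule 4 Final Vowel Raising: [suguvukse] → [suguvuksi]
Rule 5 Syncope: [suguvuksi] → [sgvksi]

[sgvksi]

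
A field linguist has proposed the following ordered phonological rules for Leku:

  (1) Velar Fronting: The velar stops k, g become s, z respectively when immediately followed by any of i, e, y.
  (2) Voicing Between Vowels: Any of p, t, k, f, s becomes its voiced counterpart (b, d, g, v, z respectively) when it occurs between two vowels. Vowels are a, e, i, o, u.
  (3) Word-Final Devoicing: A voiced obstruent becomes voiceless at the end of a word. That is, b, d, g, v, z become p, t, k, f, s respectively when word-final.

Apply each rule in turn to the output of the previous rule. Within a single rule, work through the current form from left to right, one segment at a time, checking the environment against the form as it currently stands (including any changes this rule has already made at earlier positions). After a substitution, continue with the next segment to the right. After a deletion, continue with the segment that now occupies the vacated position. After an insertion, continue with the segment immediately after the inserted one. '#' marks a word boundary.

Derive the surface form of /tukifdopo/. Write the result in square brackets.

[tuzifdobo]

(1) Velar Fronting: [tukifdopo] → [tusifdopo]
(2) Voicing Between Vowels: [tusifdopo] → [tuzifdobo]
(3) Word-Final Devoicing: no change — [tuzifdobo]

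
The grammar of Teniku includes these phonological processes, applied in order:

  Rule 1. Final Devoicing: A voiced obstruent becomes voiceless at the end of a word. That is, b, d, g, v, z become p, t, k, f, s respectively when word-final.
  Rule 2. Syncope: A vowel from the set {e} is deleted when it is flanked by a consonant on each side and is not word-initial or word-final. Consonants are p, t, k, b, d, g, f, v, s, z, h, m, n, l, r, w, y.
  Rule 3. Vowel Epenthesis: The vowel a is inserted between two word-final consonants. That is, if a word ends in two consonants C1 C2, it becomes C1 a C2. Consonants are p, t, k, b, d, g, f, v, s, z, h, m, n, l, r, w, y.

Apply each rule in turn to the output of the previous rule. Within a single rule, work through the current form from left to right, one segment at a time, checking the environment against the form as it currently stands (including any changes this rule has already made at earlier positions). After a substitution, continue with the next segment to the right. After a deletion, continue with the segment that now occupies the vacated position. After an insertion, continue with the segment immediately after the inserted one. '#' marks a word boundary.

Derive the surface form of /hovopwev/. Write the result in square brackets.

[hovopwaf]

Rule 1 Final Devoicing: [hovopwev] → [hovopwef]
Rule 2 Syncope: [hovopwef] → [hovopwf]
Rule 3 Vowel Epenthesis: [hovopwf] → [hovopwaf]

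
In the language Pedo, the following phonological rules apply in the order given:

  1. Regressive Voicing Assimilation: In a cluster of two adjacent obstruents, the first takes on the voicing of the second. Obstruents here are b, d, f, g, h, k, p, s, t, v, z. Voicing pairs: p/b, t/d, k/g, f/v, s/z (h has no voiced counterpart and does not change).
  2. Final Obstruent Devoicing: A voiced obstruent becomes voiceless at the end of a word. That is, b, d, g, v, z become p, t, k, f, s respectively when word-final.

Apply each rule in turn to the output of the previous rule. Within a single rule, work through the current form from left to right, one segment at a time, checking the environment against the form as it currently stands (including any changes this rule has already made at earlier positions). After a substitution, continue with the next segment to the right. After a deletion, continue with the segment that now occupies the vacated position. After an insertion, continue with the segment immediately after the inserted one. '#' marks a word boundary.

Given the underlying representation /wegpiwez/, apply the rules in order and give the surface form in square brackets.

1 Regressive Voicing Assimilation: [wegpiwez] → [wekpiwez]
2 Final Obstruent Devoicing: [wekpiwez] → [wekpiwes]

[wekpiwes]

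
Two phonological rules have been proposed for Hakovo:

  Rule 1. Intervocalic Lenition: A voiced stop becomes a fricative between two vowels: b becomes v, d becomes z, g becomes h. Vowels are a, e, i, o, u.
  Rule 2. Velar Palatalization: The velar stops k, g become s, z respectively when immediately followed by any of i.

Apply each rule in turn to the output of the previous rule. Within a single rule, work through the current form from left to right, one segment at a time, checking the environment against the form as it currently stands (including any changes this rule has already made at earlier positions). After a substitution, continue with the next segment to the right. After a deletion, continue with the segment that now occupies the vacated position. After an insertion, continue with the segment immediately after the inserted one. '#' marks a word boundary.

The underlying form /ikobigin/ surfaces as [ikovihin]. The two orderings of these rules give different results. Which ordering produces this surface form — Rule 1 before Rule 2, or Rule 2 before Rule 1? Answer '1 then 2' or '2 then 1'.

1 then 2

Order 1 then 2:
  1 Intervocalic Lenition: [ikobigin] → [ikovihin]
  2 Velar Palatalization: no change — [ikovihin]
  result: [ikovihin]
Order 2 then 1:
  2 Velar Palatalization: [ikobigin] → [ikobizin]
  1 Intervocalic Lenition: [ikobizin] → [ikovizin]
  result: [ikovizin]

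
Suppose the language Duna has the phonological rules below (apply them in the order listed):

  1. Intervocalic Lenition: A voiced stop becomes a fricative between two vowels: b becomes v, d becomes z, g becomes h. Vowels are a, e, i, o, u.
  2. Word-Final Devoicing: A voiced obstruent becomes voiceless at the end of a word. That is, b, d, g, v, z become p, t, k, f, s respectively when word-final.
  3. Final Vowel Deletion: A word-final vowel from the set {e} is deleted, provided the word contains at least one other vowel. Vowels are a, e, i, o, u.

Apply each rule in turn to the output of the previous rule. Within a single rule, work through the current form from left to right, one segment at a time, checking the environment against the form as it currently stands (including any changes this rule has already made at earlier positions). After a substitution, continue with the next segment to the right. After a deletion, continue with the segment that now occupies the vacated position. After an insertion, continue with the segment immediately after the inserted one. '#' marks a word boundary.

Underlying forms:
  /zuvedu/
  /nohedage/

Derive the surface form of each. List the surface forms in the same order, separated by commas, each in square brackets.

/zuvedu/:
  1 Intervocalic Lenition: [zuvedu] → [zuvezu]
  2 Word-Final Devoicing: no change — [zuvezu]
  3 Final Vowel Deletion: no change — [zuvezu]
/nohedage/:
  1 Intervocalic Lenition: [nohedage] → [nohezahe]
  2 Word-Final Devoicing: no change — [nohezahe]
  3 Final Vowel Deletion: [nohezahe] → [nohezah]

[zuvezu], [nohezah]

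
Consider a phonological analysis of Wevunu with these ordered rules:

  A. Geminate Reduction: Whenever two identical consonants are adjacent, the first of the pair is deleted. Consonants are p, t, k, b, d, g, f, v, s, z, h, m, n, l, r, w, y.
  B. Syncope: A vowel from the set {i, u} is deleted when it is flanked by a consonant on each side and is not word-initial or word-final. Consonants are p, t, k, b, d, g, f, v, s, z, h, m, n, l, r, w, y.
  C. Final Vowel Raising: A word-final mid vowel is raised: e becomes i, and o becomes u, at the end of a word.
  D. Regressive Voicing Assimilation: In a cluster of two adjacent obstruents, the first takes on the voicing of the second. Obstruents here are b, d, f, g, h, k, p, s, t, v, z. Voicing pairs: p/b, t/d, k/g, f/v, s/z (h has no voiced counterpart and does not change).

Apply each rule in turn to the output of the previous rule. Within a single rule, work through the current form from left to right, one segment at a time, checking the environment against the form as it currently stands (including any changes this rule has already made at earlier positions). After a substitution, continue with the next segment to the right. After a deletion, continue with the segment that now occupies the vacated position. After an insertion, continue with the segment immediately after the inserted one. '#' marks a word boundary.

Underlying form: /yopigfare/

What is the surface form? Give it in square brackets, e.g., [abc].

[yobkfari]

A Geminate Reduction: no change — [yopigfare]
B Syncope: [yopigfare] → [yopgfare]
C Final Vowel Raising: [yopgfare] → [yopgfari]
D Regressive Voicing Assimilation: [yopgfari] → [yobkfari]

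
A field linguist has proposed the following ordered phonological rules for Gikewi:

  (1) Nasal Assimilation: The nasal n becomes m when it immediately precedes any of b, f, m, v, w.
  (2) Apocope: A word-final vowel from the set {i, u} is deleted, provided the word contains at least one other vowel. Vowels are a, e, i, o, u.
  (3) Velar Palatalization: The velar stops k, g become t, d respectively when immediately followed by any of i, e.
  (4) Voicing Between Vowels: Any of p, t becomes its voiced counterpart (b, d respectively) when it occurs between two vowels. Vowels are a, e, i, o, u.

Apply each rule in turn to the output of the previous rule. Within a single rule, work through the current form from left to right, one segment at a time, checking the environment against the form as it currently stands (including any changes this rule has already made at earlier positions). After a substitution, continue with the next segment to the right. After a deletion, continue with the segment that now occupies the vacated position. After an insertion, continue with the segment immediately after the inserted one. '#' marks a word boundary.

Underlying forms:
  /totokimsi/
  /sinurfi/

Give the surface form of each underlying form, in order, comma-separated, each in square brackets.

/totokimsi/:
  (1) Nasal Assimilation: no change — [totokimsi]
  (2) Apocope: [totokimsi] → [totokims]
  (3) Velar Palatalization: [totokims] → [tototims]
  (4) Voicing Between Vowels: [tototims] → [tododims]
/sinurfi/:
  (1) Nasal Assimilation: no change — [sinurfi]
  (2) Apocope: [sinurfi] → [sinurf]
  (3) Velar Palatalization: no change — [sinurf]
  (4) Voicing Between Vowels: no change — [sinurf]

[tododims], [sinurf]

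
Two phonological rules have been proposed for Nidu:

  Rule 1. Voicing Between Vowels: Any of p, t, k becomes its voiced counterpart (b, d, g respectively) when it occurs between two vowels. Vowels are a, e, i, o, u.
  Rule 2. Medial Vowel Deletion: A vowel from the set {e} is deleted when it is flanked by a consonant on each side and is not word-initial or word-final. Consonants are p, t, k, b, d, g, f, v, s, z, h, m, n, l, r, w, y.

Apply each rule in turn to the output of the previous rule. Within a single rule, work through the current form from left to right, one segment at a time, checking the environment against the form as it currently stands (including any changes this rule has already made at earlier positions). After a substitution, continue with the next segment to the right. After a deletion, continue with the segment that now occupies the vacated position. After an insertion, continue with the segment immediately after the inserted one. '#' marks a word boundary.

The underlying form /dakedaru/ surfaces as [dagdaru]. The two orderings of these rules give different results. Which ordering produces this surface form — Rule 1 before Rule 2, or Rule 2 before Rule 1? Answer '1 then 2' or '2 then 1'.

Order 1 then 2:
  1 Voicing Between Vowels: [dakedaru] → [dagedaru]
  2 Medial Vowel Deletion: [dagedaru] → [dagdaru]
  result: [dagdaru]
Order 2 then 1:
  2 Medial Vowel Deletion: [dakedaru] → [dakdaru]
  1 Voicing Between Vowels: no change — [dakdaru]
  result: [dakdaru]

1 then 2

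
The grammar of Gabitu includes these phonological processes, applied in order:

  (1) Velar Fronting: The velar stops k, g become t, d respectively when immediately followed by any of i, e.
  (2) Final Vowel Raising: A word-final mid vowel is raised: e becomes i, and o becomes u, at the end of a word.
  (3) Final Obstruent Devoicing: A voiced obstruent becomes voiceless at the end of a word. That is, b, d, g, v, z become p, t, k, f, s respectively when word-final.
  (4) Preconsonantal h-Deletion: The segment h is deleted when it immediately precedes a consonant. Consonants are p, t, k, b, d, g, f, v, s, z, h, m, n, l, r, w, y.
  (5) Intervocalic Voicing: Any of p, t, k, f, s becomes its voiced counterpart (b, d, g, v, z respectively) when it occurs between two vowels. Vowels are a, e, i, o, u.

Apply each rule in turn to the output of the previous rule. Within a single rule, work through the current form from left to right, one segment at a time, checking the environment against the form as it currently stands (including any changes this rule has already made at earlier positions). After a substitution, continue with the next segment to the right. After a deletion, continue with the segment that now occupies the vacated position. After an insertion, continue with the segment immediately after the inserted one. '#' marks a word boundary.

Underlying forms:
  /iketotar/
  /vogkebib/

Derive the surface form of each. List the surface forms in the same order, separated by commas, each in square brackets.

[idedodar], [vogtebip]

/iketotar/:
  (1) Velar Fronting: [iketotar] → [itetotar]
  (2) Final Vowel Raising: no change — [itetotar]
  (3) Final Obstruent Devoicing: no change — [itetotar]
  (4) Preconsonantal h-Deletion: no change — [itetotar]
  (5) Intervocalic Voicing: [itetotar] → [idedodar]
/vogkebib/:
  (1) Velar Fronting: [vogkebib] → [vogtebib]
  (2) Final Vowel Raising: no change — [vogtebib]
  (3) Final Obstruent Devoicing: [vogtebib] → [vogtebip]
  (4) Preconsonantal h-Deletion: no change — [vogtebip]
  (5) Intervocalic Voicing: no change — [vogtebip]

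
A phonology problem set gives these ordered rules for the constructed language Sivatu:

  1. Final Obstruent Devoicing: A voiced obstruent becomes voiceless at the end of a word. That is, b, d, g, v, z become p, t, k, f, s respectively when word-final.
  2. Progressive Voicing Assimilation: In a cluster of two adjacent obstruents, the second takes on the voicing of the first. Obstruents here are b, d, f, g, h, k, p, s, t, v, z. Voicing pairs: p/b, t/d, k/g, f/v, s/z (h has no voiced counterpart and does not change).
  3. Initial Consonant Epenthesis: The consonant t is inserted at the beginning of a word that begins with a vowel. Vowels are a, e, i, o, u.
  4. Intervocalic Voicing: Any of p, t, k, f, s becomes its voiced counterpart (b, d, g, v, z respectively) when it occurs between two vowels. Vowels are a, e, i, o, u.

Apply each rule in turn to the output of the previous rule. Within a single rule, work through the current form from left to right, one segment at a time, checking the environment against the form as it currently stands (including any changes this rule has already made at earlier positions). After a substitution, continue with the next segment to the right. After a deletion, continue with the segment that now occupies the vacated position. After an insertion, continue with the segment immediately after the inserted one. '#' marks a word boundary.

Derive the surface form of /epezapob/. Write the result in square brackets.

[tebezabop]

1 Final Obstruent Devoicing: [epezapob] → [epezapop]
2 Progressive Voicing Assimilation: no change — [epezapop]
3 Initial Consonant Epenthesis: [epezapop] → [tepezapop]
4 Intervocalic Voicing: [tepezapop] → [tebezabop]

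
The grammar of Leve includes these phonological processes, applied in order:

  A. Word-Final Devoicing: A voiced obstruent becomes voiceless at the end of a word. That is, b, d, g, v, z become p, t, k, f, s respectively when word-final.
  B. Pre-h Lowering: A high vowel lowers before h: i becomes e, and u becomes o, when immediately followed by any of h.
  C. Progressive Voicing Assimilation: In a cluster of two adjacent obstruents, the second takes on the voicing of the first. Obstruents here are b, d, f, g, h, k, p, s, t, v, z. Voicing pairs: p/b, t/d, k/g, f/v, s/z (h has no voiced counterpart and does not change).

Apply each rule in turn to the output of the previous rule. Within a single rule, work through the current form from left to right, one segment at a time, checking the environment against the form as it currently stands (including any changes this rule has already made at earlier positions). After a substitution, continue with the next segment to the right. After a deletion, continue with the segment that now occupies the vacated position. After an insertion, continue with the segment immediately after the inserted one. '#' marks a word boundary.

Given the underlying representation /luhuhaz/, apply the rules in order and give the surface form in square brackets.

A Word-Final Devoicing: [luhuhaz] → [luhuhas]
B Pre-h Lowering: [luhuhas] → [lohohas]
C Progressive Voicing Assimilation: no change — [lohohas]

[lohohas]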